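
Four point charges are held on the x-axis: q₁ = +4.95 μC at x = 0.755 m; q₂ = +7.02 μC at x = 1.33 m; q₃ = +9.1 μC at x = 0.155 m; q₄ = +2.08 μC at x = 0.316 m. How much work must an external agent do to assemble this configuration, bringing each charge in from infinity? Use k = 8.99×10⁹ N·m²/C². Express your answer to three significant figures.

3.10 J

The work to assemble the configuration equals its total potential energy, U = Σ kqᵢqⱼ/rᵢⱼ over all pairs.
Pair separations: r₁₂ = 0.575 m, r₁₃ = 0.600 m, r₁₄ = 0.439 m, r₂₃ = 1.18 m, r₂₄ = 1.01 m, r₃₄ = 0.161 m.
Summing all 6 pair terms gives U = 3.10 J.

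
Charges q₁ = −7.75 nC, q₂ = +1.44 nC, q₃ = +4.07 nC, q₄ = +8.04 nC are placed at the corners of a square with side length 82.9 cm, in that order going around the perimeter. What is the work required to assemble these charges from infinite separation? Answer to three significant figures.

The work to assemble the configuration equals its total potential energy, U = Σ kqᵢqⱼ/rᵢⱼ over all pairs.
The four side pairs have separation 0.829 m and the two diagonal pairs 1.17 m.
Summing all 6 pair terms gives U = -5.31×10⁻⁷ J.

-5.31×10⁻⁷ J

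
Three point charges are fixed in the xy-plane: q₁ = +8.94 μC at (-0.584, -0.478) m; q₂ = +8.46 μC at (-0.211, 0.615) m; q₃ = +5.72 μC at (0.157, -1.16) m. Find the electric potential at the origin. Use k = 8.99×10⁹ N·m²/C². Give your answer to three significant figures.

Electric potential is a scalar, so the contributions from each charge add algebraically: V = Σ kqᵢ/rᵢ.
Distances from the field point to each charge: r₁ = 0.755 m, r₂ = 0.650 m, r₃ = 1.17 m.
V = k[(8.94×10⁻⁶)/(0.755) + (8.46×10⁻⁶)/(0.650) + (5.72×10⁻⁶)/(1.17)] = 2.67×10⁵ V.

2.67×10⁵ V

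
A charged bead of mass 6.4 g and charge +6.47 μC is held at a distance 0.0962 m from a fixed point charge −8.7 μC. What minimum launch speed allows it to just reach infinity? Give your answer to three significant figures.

40.5 m/s

To just escape, total mechanical energy must reach zero at infinity: ½mv²_min + U = 0, so ½mv²_min = −U = |kQq|/r.
|U| = |kQq|/r = (8.99×10⁹ N·m²/C²)(8.70×10⁻⁶)(6.47×10⁻⁶)/(0.0962) = 5.26 J.
v_min = √(2|U|/m) = √(2·5.26/6.40×10⁻³) = 40.5 m/s.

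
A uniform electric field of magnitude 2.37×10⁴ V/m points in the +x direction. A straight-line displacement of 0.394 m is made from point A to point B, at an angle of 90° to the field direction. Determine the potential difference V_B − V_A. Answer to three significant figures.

0 V

Only the component of displacement along E changes the potential: ΔV = −E·d·cosθ.
ΔV = −(2.37×10⁴ V/m)(0.394 m)cos90° = 0 V.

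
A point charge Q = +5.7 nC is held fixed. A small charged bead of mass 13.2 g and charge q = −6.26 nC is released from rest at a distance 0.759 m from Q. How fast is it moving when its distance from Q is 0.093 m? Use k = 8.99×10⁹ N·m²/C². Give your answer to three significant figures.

Only the electrostatic force acts, so mechanical energy is conserved: ½mv² = U₁ − U₂ = kQq(1/r₁ − 1/r₂).
U₁ − U₂ = (8.99×10⁹ N·m²/C²)(5.70×10⁻⁹ C)(-6.26×10⁻⁹ C)(1/0.759 − 1/0.0930) = 3.03×10⁻⁶ J.
v = √(2·3.03×10⁻⁶/0.0132) = 0.0214 m/s.

0.0214 m/s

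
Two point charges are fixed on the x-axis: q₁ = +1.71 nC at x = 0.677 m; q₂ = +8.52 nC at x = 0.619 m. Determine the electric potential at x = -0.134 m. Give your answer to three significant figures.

The total potential is the scalar sum of each charge's contribution, V = Σ kqᵢ/rᵢ.
Distances from the field point to each charge: r₁ = 0.811 m, r₂ = 0.753 m.
V = k[(1.71×10⁻⁹)/(0.811) + (8.52×10⁻⁹)/(0.753)] = 121 V.

121 V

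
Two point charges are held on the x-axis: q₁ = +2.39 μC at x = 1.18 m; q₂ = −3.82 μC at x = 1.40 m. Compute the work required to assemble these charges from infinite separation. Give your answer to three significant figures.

-0.373 J

The work to assemble the configuration equals its total potential energy, U = Σ kqᵢqⱼ/rᵢⱼ over all pairs.
Pair separations: r₁₂ = 0.220 m.
U = (-0.373) = -0.373 J.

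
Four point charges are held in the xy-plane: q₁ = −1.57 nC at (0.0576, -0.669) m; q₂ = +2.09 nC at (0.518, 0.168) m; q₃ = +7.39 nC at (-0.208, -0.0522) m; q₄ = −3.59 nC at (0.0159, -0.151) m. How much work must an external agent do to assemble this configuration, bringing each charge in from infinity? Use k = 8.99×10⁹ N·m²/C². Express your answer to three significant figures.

The work to assemble the configuration equals its total potential energy, U = Σ kqᵢqⱼ/rᵢⱼ over all pairs.
Pair separations: r₁₂ = 0.955 m, r₁₃ = 0.672 m, r₁₄ = 0.520 m, r₂₃ = 0.759 m, r₂₄ = 0.595 m, r₃₄ = 0.245 m.
Summing all 6 pair terms gives U = -9.94×10⁻⁷ J.

-9.94×10⁻⁷ J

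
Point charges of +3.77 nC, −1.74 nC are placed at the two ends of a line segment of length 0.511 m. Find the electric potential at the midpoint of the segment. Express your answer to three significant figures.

The total potential is the scalar sum of each charge's contribution, V = Σ kqᵢ/rᵢ.
Each charge is 0.256 m from the midpoint.
V = k[(3.77×10⁻⁹)/(0.256) + (-1.74×10⁻⁹)/(0.256)] = 71.4 V.

71.4 V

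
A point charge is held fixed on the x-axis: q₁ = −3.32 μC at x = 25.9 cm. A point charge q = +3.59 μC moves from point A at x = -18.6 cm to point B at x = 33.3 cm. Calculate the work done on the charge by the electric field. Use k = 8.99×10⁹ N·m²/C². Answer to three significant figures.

1.21 J

The work done by the electric force is W_field = −ΔU = −q(V_B − V_A) = q(V_A − V_B).
At A: distance to the source charge is 0.445 m; V_A = kq₁/r = -6.71×10⁴ V.
At B: distance to the source charge is 0.0740 m; V_B = kq₁/r = -4.03×10⁵ V.
ΔV = V_B − V_A = -3.36×10⁵ V.
W_field = −qΔV = −(3.59×10⁻⁶ C)(-3.36×10⁵ V) = 1.21 J.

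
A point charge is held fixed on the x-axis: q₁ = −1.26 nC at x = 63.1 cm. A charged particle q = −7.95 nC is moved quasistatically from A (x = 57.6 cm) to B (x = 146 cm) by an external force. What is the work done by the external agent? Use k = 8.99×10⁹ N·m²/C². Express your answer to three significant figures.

For quasistatic motion the external work equals the change in potential energy: W_ext = qΔV = q(V_B − V_A).
At A: distance to the source charge is 0.0550 m; V_A = kq₁/r = -206 V.
At B: distance to the source charge is 0.829 m; V_B = kq₁/r = -13.7 V.
ΔV = V_B − V_A = 192 V.
W_ext = qΔV = (-7.95×10⁻⁹ C)(192 V) = -1.53×10⁻⁶ J.

-1.53×10⁻⁶ J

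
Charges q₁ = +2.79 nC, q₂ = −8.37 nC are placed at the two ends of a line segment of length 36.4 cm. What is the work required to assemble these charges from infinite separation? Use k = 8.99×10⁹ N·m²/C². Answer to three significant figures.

-5.77×10⁻⁷ J

The assembly work is the sum of pairwise potential energies, U = Σ_{i<j} kqᵢqⱼ/rᵢⱼ.
The separation is r = 0.364 m.
U = (-5.77×10⁻⁷) = -5.77×10⁻⁷ J.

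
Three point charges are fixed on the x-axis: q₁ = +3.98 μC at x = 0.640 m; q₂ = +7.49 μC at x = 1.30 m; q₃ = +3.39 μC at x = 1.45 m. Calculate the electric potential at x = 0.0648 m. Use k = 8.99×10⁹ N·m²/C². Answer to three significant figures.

The total potential is the scalar sum of each charge's contribution, V = Σ kqᵢ/rᵢ.
Distances from the field point to each charge: r₁ = 0.575 m, r₂ = 1.24 m, r₃ = 1.39 m.
V = k[(3.98×10⁻⁶)/(0.575) + (7.49×10⁻⁶)/(1.24) + (3.39×10⁻⁶)/(1.39)] = 1.39×10⁵ V.

1.39×10⁵ V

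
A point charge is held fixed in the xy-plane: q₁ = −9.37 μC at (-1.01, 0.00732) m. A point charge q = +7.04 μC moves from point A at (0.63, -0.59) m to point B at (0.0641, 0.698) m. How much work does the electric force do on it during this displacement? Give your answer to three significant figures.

0.125 J

The work done by the electric force is W_field = −ΔU = −q(V_B − V_A) = q(V_A − V_B).
At A: distance to the source charge is 1.75 m; V_A = kq₁/r = -4.83×10⁴ V.
At B: distance to the source charge is 1.28 m; V_B = kq₁/r = -6.60×10⁴ V.
ΔV = V_B − V_A = -1.77×10⁴ V.
W_field = −qΔV = −(7.04×10⁻⁶ C)(-1.77×10⁴ V) = 0.125 J.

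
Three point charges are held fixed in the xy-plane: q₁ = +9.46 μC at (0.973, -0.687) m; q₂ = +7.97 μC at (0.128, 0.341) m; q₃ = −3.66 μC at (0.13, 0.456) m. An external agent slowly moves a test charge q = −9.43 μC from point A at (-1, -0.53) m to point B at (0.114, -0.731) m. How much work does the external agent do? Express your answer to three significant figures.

-0.629 J

For quasistatic motion the external work equals the change in potential energy: W_ext = qΔV = q(V_B − V_A).
At A: distances to the source charges are 1.98 m, 1.43 m, 1.50 m; V_A = Σ kqᵢ/rᵢ = 7.13×10⁴ V.
At B: distances to the source charges are 0.860 m, 1.07 m, 1.19 m; V_B = Σ kqᵢ/rᵢ = 1.38×10⁵ V.
ΔV = V_B − V_A = 6.67×10⁴ V.
W_ext = qΔV = (-9.43×10⁻⁶ C)(6.67×10⁴ V) = -0.629 J.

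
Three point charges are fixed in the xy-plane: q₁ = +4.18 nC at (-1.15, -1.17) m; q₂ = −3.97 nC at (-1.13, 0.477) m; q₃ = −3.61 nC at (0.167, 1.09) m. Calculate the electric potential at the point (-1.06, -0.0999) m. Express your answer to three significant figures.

The total potential is the scalar sum of each charge's contribution, V = Σ kqᵢ/rᵢ.
Distances from the field point to each charge: r₁ = 1.07 m, r₂ = 0.581 m, r₃ = 1.71 m.
V = k[(4.18×10⁻⁹)/(1.07) + (-3.97×10⁻⁹)/(0.581) + (-3.61×10⁻⁹)/(1.71)] = -45.4 V.

-45.4 V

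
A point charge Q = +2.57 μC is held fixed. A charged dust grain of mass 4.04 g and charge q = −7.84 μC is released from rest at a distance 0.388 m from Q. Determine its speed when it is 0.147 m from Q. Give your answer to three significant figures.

19.5 m/s

Only the electrostatic force acts, so mechanical energy is conserved: ½mv² = U₁ − U₂ = kQq(1/r₁ − 1/r₂).
U₁ − U₂ = (8.99×10⁹ N·m²/C²)(2.57×10⁻⁶ C)(-7.84×10⁻⁶ C)(1/0.388 − 1/0.147) = 0.765 J.
v = √(2·0.765/4.04×10⁻³) = 19.5 m/s.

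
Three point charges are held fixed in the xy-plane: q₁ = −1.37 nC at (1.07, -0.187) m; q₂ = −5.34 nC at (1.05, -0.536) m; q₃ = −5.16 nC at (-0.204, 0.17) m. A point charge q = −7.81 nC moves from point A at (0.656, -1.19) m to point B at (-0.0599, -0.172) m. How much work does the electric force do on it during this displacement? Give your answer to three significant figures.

-5.77×10⁻⁷ J

The work done by the electric force is W_field = −ΔU = −q(V_B − V_A) = q(V_A − V_B).
At A: distances to the source charges are 1.09 m, 0.764 m, 1.61 m; V_A = Σ kqᵢ/rᵢ = -103 V.
At B: distances to the source charges are 1.13 m, 1.17 m, 0.371 m; V_B = Σ kqᵢ/rᵢ = -177 V.
ΔV = V_B − V_A = -73.9 V.
W_field = −qΔV = −(-7.81×10⁻⁹ C)(-73.9 V) = -5.77×10⁻⁷ J.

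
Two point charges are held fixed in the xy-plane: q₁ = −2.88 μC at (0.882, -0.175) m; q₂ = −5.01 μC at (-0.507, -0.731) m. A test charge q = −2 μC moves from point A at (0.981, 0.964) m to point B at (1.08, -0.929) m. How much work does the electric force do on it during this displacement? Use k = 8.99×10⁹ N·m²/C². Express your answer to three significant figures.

-0.0375 J

The work done by the electric force is W_field = −ΔU = −q(V_B − V_A) = q(V_A − V_B).
At A: distances to the source charges are 1.14 m, 2.26 m; V_A = Σ kqᵢ/rᵢ = -4.26×10⁴ V.
At B: distances to the source charges are 0.780 m, 1.60 m; V_B = Σ kqᵢ/rᵢ = -6.14×10⁴ V.
ΔV = V_B − V_A = -1.88×10⁴ V.
W_field = −qΔV = −(-2.00×10⁻⁶ C)(-1.88×10⁴ V) = -0.0375 J.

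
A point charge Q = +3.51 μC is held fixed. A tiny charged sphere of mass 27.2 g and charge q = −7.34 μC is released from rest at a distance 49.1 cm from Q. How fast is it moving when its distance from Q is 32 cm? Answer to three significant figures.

Only the electrostatic force acts, so mechanical energy is conserved: ½mv² = U₁ − U₂ = kQq(1/r₁ − 1/r₂).
U₁ − U₂ = (8.99×10⁹ N·m²/C²)(3.51×10⁻⁶ C)(-7.34×10⁻⁶ C)(1/0.491 − 1/0.320) = 0.252 J.
v = √(2·0.252/0.0272) = 4.31 m/s.

4.31 m/s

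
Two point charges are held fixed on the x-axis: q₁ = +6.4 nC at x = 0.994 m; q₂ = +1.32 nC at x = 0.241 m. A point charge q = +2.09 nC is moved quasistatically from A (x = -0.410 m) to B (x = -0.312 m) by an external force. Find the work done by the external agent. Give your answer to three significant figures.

For quasistatic motion the external work equals the change in potential energy: W_ext = qΔV = q(V_B − V_A).
At A: distances to the source charges are 1.40 m, 0.651 m; V_A = Σ kqᵢ/rᵢ = 59.2 V.
At B: distances to the source charges are 1.31 m, 0.553 m; V_B = Σ kqᵢ/rᵢ = 65.5 V.
ΔV = V_B − V_A = 6.31 V.
W_ext = qΔV = (2.09×10⁻⁹ C)(6.31 V) = 1.32×10⁻⁸ J.

1.32×10⁻⁸ J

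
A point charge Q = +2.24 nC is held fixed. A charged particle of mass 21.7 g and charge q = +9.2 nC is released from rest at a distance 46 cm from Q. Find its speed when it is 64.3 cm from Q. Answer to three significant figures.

Only the electrostatic force acts, so mechanical energy is conserved: ½mv² = U₁ − U₂ = kQq(1/r₁ − 1/r₂).
U₁ − U₂ = (8.99×10⁹ N·m²/C²)(2.24×10⁻⁹ C)(9.20×10⁻⁹ C)(1/0.460 − 1/0.643) = 1.15×10⁻⁷ J.
v = √(2·1.15×10⁻⁷/0.0217) = 3.25×10⁻³ m/s.

3.25×10⁻³ m/s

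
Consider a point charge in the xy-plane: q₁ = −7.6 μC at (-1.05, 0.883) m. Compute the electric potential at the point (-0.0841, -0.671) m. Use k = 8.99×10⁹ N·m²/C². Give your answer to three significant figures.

Electric potential is a scalar, so the contributions from each charge add algebraically: V = Σ kqᵢ/rᵢ.
Distances from the field point to each charge: r₁ = 1.83 m.
V = k[(-7.60×10⁻⁶)/(1.83)] = -3.73×10⁴ V.

-3.73×10⁴ V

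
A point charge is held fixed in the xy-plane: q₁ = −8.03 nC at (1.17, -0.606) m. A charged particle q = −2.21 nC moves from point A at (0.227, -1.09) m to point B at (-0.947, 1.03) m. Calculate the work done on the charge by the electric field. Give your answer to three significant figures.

9.09×10⁻⁸ J

The work done by the electric force is W_field = −ΔU = −q(V_B − V_A) = q(V_A − V_B).
At A: distance to the source charge is 1.06 m; V_A = kq₁/r = -68.1 V.
At B: distance to the source charge is 2.68 m; V_B = kq₁/r = -27.0 V.
ΔV = V_B − V_A = 41.1 V.
W_field = −qΔV = −(-2.21×10⁻⁹ C)(41.1 V) = 9.09×10⁻⁸ J.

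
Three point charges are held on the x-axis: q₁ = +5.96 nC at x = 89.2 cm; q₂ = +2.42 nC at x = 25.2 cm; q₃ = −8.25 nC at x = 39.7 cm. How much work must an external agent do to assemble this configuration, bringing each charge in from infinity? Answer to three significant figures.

The assembly work is the sum of pairwise potential energies, U = Σ_{i<j} kqᵢqⱼ/rᵢⱼ.
Pair separations: r₁₂ = 0.640 m, r₁₃ = 0.495 m, r₂₃ = 0.145 m.
U = (2.03×10⁻⁷) + (-8.93×10⁻⁷) + (-1.24×10⁻⁶) = -1.93×10⁻⁶ J.

-1.93×10⁻⁶ J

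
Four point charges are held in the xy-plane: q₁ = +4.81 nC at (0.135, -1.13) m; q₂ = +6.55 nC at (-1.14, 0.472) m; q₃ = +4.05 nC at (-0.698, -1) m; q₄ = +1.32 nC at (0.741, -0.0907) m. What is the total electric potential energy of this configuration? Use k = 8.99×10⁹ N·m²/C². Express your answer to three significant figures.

The assembly work is the sum of pairwise potential energies, U = Σ_{i<j} kqᵢqⱼ/rᵢⱼ.
Pair separations: r₁₂ = 2.05 m, r₁₃ = 0.843 m, r₁₄ = 1.20 m, r₂₃ = 1.54 m, r₂₄ = 1.96 m, r₃₄ = 1.70 m.
Summing all 6 pair terms gives U = 6.16×10⁻⁷ J.

6.16×10⁻⁷ J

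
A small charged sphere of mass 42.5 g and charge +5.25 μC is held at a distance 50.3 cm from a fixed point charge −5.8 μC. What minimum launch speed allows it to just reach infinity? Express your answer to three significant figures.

To just escape, total mechanical energy must reach zero at infinity: ½mv²_min + U = 0, so ½mv²_min = −U = |kQq|/r.
|U| = |kQq|/r = (8.99×10⁹ N·m²/C²)(5.80×10⁻⁶)(5.25×10⁻⁶)/(0.503) = 0.544 J.
v_min = √(2|U|/m) = √(2·0.544/0.0425) = 5.06 m/s.

5.06 m/s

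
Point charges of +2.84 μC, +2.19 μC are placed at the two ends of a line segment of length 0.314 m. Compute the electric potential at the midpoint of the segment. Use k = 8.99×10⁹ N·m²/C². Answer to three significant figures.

The total potential is the scalar sum of each charge's contribution, V = Σ kqᵢ/rᵢ.
Each charge is 0.157 m from the midpoint.
V = k[(2.84×10⁻⁶)/(0.157) + (2.19×10⁻⁶)/(0.157)] = 2.88×10⁵ V.

2.88×10⁵ V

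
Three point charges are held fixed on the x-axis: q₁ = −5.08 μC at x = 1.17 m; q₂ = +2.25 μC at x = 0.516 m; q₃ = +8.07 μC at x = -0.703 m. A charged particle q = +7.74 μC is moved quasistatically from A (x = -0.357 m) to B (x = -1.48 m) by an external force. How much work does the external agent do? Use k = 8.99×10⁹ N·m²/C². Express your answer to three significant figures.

-0.903 J

For quasistatic motion the external work equals the change in potential energy: W_ext = qΔV = q(V_B − V_A).
At A: distances to the source charges are 1.53 m, 0.873 m, 0.346 m; V_A = Σ kqᵢ/rᵢ = 2.03×10⁵ V.
At B: distances to the source charges are 2.65 m, 2.00 m, 0.777 m; V_B = Σ kqᵢ/rᵢ = 8.63×10⁴ V.
ΔV = V_B − V_A = -1.17×10⁵ V.
W_ext = qΔV = (7.74×10⁻⁶ C)(-1.17×10⁵ V) = -0.903 J.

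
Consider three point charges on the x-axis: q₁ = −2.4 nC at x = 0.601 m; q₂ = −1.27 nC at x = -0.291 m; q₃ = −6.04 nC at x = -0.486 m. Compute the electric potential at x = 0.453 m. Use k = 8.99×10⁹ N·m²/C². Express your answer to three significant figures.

-219 V

Electric potential is a scalar, so the contributions from each charge add algebraically: V = Σ kqᵢ/rᵢ.
Distances from the field point to each charge: r₁ = 0.148 m, r₂ = 0.744 m, r₃ = 0.939 m.
V = k[(-2.40×10⁻⁹)/(0.148) + (-1.27×10⁻⁹)/(0.744) + (-6.04×10⁻⁹)/(0.939)] = -219 V.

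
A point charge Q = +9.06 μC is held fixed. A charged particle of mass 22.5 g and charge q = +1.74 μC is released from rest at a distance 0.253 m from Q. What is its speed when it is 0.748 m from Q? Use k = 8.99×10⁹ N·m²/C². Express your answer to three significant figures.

5.74 m/s

Only the electrostatic force acts, so mechanical energy is conserved: ½mv² = U₁ − U₂ = kQq(1/r₁ − 1/r₂).
U₁ − U₂ = (8.99×10⁹ N·m²/C²)(9.06×10⁻⁶ C)(1.74×10⁻⁶ C)(1/0.253 − 1/0.748) = 0.371 J.
v = √(2·0.371/0.0225) = 5.74 m/s.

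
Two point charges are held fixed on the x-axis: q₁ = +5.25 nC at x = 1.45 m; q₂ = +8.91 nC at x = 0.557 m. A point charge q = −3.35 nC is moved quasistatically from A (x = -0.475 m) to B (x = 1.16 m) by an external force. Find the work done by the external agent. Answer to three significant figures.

-6.48×10⁻⁷ J

For quasistatic motion the external work equals the change in potential energy: W_ext = qΔV = q(V_B − V_A).
At A: distances to the source charges are 1.92 m, 1.03 m; V_A = Σ kqᵢ/rᵢ = 102 V.
At B: distances to the source charges are 0.290 m, 0.603 m; V_B = Σ kqᵢ/rᵢ = 296 V.
ΔV = V_B − V_A = 193 V.
W_ext = qΔV = (-3.35×10⁻⁹ C)(193 V) = -6.48×10⁻⁷ J.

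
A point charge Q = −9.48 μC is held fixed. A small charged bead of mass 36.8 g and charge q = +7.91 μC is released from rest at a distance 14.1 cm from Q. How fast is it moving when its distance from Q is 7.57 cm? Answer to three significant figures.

15.0 m/s

Only the electrostatic force acts, so mechanical energy is conserved: ½mv² = U₁ − U₂ = kQq(1/r₁ − 1/r₂).
U₁ − U₂ = (8.99×10⁹ N·m²/C²)(-9.48×10⁻⁶ C)(7.91×10⁻⁶ C)(1/0.141 − 1/0.0757) = 4.12 J.
v = √(2·4.12/0.0368) = 15.0 m/s.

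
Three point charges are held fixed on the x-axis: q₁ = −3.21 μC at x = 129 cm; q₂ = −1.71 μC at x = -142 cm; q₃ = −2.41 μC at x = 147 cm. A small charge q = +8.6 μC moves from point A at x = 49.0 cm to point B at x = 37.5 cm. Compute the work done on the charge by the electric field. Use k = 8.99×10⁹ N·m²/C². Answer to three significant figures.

The work done by the electric force is W_field = −ΔU = −q(V_B − V_A) = q(V_A − V_B).
At A: distances to the source charges are 0.800 m, 1.91 m, 0.980 m; V_A = Σ kqᵢ/rᵢ = -6.62×10⁴ V.
At B: distances to the source charges are 0.915 m, 1.79 m, 1.09 m; V_B = Σ kqᵢ/rᵢ = -5.99×10⁴ V.
ΔV = V_B − V_A = 6340 V.
W_field = −qΔV = −(8.60×10⁻⁶ C)(6340 V) = -0.0545 J.

-0.0545 J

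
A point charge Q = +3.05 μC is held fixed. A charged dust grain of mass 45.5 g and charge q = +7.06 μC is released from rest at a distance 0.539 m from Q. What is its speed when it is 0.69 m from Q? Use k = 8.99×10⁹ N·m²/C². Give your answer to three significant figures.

1.86 m/s

Only the electrostatic force acts, so mechanical energy is conserved: ½mv² = U₁ − U₂ = kQq(1/r₁ − 1/r₂).
U₁ − U₂ = (8.99×10⁹ N·m²/C²)(3.05×10⁻⁶ C)(7.06×10⁻⁶ C)(1/0.539 − 1/0.690) = 0.0786 J.
v = √(2·0.0786/0.0455) = 1.86 m/s.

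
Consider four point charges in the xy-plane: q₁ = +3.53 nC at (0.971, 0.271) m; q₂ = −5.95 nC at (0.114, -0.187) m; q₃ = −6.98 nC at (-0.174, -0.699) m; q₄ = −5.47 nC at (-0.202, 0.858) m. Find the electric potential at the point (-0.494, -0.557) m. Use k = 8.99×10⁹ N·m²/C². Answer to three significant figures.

Electric potential is a scalar, so the contributions from each charge add algebraically: V = Σ kqᵢ/rᵢ.
Distances from the field point to each charge: r₁ = 1.68 m, r₂ = 0.712 m, r₃ = 0.350 m, r₄ = 1.44 m.
V = k[(3.53×10⁻⁹)/(1.68) + (-5.95×10⁻⁹)/(0.712) + (-6.98×10⁻⁹)/(0.350) + (-5.47×10⁻⁹)/(1.44)] = -270 V.

-270 V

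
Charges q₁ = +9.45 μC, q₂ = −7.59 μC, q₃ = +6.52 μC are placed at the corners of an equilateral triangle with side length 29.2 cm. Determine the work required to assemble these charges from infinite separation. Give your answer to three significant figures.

The work to assemble the configuration equals its total potential energy, U = Σ kqᵢqⱼ/rᵢⱼ over all pairs.
All three pair separations equal the side length, 0.292 m.
U = (-2.21) + (1.90) + (-1.52) = -1.83 J.

-1.83 J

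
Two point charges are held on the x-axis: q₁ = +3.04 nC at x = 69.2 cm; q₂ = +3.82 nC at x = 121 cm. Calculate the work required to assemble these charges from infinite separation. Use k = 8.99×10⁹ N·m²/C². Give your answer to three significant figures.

The work to assemble the configuration equals its total potential energy, U = Σ kqᵢqⱼ/rᵢⱼ over all pairs.
Pair separations: r₁₂ = 0.518 m.
U = (2.02×10⁻⁷) = 2.02×10⁻⁷ J.

2.02×10⁻⁷ J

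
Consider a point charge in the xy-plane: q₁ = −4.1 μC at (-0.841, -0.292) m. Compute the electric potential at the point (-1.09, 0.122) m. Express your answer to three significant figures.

The total potential is the scalar sum of each charge's contribution, V = Σ kqᵢ/rᵢ.
Distances from the field point to each charge: r₁ = 0.483 m.
V = k[(-4.10×10⁻⁶)/(0.483)] = -7.63×10⁴ V.

-7.63×10⁴ V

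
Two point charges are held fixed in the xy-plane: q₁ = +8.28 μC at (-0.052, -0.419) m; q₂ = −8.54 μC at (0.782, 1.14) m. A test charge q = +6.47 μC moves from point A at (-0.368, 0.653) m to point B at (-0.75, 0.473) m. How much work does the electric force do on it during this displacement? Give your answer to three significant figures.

-0.0947 J

The work done by the electric force is W_field = −ΔU = −q(V_B − V_A) = q(V_A − V_B).
At A: distances to the source charges are 1.12 m, 1.25 m; V_A = Σ kqᵢ/rᵢ = 5130 V.
At B: distances to the source charges are 1.13 m, 1.67 m; V_B = Σ kqᵢ/rᵢ = 1.98×10⁴ V.
ΔV = V_B − V_A = 1.46×10⁴ V.
W_field = −qΔV = −(6.47×10⁻⁶ C)(1.46×10⁴ V) = -0.0947 J.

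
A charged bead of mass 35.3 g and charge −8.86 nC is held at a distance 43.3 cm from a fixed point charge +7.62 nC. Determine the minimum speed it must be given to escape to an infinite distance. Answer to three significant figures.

To just escape, total mechanical energy must reach zero at infinity: ½mv²_min + U = 0, so ½mv²_min = −U = |kQq|/r.
|U| = |kQq|/r = (8.99×10⁹ N·m²/C²)(7.62×10⁻⁹)(8.86×10⁻⁹)/(0.433) = 1.40×10⁻⁶ J.
v_min = √(2|U|/m) = √(2·1.40×10⁻⁶/0.0353) = 8.91×10⁻³ m/s.

8.91×10⁻³ m/s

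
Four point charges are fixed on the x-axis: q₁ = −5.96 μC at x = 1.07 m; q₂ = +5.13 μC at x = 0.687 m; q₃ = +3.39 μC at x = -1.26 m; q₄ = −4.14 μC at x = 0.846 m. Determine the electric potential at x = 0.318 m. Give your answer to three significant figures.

The total potential is the scalar sum of each charge's contribution, V = Σ kqᵢ/rᵢ.
Distances from the field point to each charge: r₁ = 0.752 m, r₂ = 0.369 m, r₃ = 1.58 m, r₄ = 0.528 m.
V = k[(-5.96×10⁻⁶)/(0.752) + (5.13×10⁻⁶)/(0.369) + (3.39×10⁻⁶)/(1.58) + (-4.14×10⁻⁶)/(0.528)] = 2560 V.

2560 V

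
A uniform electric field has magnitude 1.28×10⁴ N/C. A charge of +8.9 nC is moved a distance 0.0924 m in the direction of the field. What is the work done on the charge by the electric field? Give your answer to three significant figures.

1.05×10⁻⁵ J

The potential change for a displacement 0.0924 m in the direction of the field is ΔV = −Ed = -1180 V.
W_field = −qΔV = 1.05×10⁻⁵ J.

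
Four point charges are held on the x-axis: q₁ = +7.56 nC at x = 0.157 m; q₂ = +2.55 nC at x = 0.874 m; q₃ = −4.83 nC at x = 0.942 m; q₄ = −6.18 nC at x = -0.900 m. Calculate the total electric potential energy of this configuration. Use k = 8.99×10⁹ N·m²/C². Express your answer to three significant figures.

The work to assemble the configuration equals its total potential energy, U = Σ kqᵢqⱼ/rᵢⱼ over all pairs.
Pair separations: r₁₂ = 0.717 m, r₁₃ = 0.785 m, r₁₄ = 1.06 m, r₂₃ = 0.0680 m, r₂₄ = 1.77 m, r₃₄ = 1.84 m.
Summing all 6 pair terms gives U = -2.14×10⁻⁶ J.

-2.14×10⁻⁶ J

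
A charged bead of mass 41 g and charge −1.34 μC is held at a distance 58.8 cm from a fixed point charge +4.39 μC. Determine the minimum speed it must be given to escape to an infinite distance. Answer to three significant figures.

To just escape, total mechanical energy must reach zero at infinity: ½mv²_min + U = 0, so ½mv²_min = −U = |kQq|/r.
|U| = |kQq|/r = (8.99×10⁹ N·m²/C²)(4.39×10⁻⁶)(1.34×10⁻⁶)/(0.588) = 0.0899 J.
v_min = √(2|U|/m) = √(2·0.0899/0.0410) = 2.09 m/s.

2.09 m/s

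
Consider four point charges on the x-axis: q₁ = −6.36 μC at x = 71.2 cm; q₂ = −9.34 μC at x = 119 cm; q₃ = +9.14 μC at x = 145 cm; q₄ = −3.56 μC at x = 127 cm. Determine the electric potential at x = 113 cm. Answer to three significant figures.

-1.51×10⁶ V

The total potential is the scalar sum of each charge's contribution, V = Σ kqᵢ/rᵢ.
Distances from the field point to each charge: r₁ = 0.418 m, r₂ = 0.0600 m, r₃ = 0.320 m, r₄ = 0.140 m.
V = k[(-6.36×10⁻⁶)/(0.418) + (-9.34×10⁻⁶)/(0.0600) + (9.14×10⁻⁶)/(0.320) + (-3.56×10⁻⁶)/(0.140)] = -1.51×10⁶ V.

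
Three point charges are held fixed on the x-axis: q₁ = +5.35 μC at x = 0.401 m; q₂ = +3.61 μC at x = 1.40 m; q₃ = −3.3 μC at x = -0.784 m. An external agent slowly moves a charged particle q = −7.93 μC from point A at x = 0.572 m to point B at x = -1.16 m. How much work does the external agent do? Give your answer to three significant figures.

2.65 J

For quasistatic motion the external work equals the change in potential energy: W_ext = qΔV = q(V_B − V_A).
At A: distances to the source charges are 0.171 m, 0.828 m, 1.36 m; V_A = Σ kqᵢ/rᵢ = 2.99×10⁵ V.
At B: distances to the source charges are 1.56 m, 2.56 m, 0.376 m; V_B = Σ kqᵢ/rᵢ = -3.54×10⁴ V.
ΔV = V_B − V_A = -3.34×10⁵ V.
W_ext = qΔV = (-7.93×10⁻⁶ C)(-3.34×10⁵ V) = 2.65 J.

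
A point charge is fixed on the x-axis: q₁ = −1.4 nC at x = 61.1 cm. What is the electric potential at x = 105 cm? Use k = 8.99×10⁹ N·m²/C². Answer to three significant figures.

Electric potential is a scalar, so the contributions from each charge add algebraically: V = Σ kqᵢ/rᵢ.
V = k[(-1.40×10⁻⁹)/(0.439)] = -28.7 V.

-28.7 V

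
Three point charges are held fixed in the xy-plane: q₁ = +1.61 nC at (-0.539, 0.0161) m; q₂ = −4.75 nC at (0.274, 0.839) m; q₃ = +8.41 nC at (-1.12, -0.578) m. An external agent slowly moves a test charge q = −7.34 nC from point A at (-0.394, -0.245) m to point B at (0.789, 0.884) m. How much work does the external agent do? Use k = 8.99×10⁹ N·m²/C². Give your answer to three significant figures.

1.11×10⁻⁶ J

For quasistatic motion the external work equals the change in potential energy: W_ext = qΔV = q(V_B − V_A).
At A: distances to the source charges are 0.299 m, 1.27 m, 0.799 m; V_A = Σ kqᵢ/rᵢ = 110 V.
At B: distances to the source charges are 1.59 m, 0.517 m, 2.40 m; V_B = Σ kqᵢ/rᵢ = -42.0 V.
ΔV = V_B − V_A = -152 V.
W_ext = qΔV = (-7.34×10⁻⁹ C)(-152 V) = 1.11×10⁻⁶ J.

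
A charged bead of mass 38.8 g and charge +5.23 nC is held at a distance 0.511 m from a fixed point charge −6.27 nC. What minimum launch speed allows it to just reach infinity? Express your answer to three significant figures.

5.45×10⁻³ m/s

To just escape, total mechanical energy must reach zero at infinity: ½mv²_min + U = 0, so ½mv²_min = −U = |kQq|/r.
|U| = |kQq|/r = (8.99×10⁹ N·m²/C²)(6.27×10⁻⁹)(5.23×10⁻⁹)/(0.511) = 5.77×10⁻⁷ J.
v_min = √(2|U|/m) = √(2·5.77×10⁻⁷/0.0388) = 5.45×10⁻³ m/s.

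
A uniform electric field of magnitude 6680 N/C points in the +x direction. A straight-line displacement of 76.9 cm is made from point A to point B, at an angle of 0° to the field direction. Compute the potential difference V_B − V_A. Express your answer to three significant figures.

Only the component of displacement along E changes the potential: ΔV = −E·d·cosθ.
ΔV = −(6680 V/m)(0.769 m)cos0° = -5140 V.

-5140 V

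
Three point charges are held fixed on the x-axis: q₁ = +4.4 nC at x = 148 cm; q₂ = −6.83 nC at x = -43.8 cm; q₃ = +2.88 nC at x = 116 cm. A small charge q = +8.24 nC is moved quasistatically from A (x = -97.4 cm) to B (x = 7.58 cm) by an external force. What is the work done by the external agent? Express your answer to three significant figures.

For quasistatic motion the external work equals the change in potential energy: W_ext = qΔV = q(V_B − V_A).
At A: distances to the source charges are 2.45 m, 0.536 m, 2.13 m; V_A = Σ kqᵢ/rᵢ = -86.3 V.
At B: distances to the source charges are 1.40 m, 0.514 m, 1.08 m; V_B = Σ kqᵢ/rᵢ = -67.5 V.
ΔV = V_B − V_A = 18.8 V.
W_ext = qΔV = (8.24×10⁻⁹ C)(18.8 V) = 1.55×10⁻⁷ J.

1.55×10⁻⁷ J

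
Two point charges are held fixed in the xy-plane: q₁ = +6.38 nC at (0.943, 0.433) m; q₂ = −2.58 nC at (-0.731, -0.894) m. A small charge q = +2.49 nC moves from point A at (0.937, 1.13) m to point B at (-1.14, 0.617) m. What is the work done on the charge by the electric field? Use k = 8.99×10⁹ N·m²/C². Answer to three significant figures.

1.51×10⁻⁷ J

The work done by the electric force is W_field = −ΔU = −q(V_B − V_A) = q(V_A − V_B).
At A: distances to the source charges are 0.697 m, 2.62 m; V_A = Σ kqᵢ/rᵢ = 73.4 V.
At B: distances to the source charges are 2.09 m, 1.57 m; V_B = Σ kqᵢ/rᵢ = 12.6 V.
ΔV = V_B − V_A = -60.8 V.
W_field = −qΔV = −(2.49×10⁻⁹ C)(-60.8 V) = 1.51×10⁻⁷ J.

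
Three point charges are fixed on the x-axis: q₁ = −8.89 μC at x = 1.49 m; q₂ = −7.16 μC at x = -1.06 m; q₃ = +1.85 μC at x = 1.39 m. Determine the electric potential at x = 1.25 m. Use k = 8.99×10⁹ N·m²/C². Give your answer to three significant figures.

The total potential is the scalar sum of each charge's contribution, V = Σ kqᵢ/rᵢ.
Distances from the field point to each charge: r₁ = 0.240 m, r₂ = 2.31 m, r₃ = 0.140 m.
V = k[(-8.89×10⁻⁶)/(0.240) + (-7.16×10⁻⁶)/(2.31) + (1.85×10⁻⁶)/(0.140)] = -2.42×10⁵ V.

-2.42×10⁵ V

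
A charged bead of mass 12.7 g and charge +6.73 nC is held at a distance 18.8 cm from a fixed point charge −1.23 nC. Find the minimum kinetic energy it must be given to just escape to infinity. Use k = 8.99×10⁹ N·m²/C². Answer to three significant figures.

To just escape, total mechanical energy must reach zero at infinity: ½mv²_min + U = 0, so ½mv²_min = −U = |kQq|/r.
|U| = |kQq|/r = (8.99×10⁹ N·m²/C²)(1.23×10⁻⁹)(6.73×10⁻⁹)/(0.188) = 3.96×10⁻⁷ J.

3.96×10⁻⁷ J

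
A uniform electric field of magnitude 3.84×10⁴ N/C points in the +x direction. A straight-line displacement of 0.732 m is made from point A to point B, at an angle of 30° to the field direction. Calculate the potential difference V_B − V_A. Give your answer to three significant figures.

Only the component of displacement along E changes the potential: ΔV = −E·d·cosθ.
ΔV = −(3.84×10⁴ V/m)(0.732 m)cos30° = -2.43×10⁴ V.

-2.43×10⁴ V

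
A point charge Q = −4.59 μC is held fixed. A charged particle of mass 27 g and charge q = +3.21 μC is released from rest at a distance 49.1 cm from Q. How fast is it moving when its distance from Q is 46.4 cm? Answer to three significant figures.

1.08 m/s

Only the electrostatic force acts, so mechanical energy is conserved: ½mv² = U₁ − U₂ = kQq(1/r₁ − 1/r₂).
U₁ − U₂ = (8.99×10⁹ N·m²/C²)(-4.59×10⁻⁶ C)(3.21×10⁻⁶ C)(1/0.491 − 1/0.464) = 0.0157 J.
v = √(2·0.0157/0.0270) = 1.08 m/s.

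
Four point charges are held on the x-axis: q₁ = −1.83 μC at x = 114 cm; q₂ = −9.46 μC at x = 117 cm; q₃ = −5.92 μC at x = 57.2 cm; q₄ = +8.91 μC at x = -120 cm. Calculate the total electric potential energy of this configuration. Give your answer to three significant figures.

The work to assemble the configuration equals its total potential energy, U = Σ kqᵢqⱼ/rᵢⱼ over all pairs.
Pair separations: r₁₂ = 0.0300 m, r₁₃ = 0.568 m, r₁₄ = 2.34 m, r₂₃ = 0.598 m, r₂₄ = 2.37 m, r₃₄ = 1.77 m.
Summing all 6 pair terms gives U = 5.55 J.

5.55 J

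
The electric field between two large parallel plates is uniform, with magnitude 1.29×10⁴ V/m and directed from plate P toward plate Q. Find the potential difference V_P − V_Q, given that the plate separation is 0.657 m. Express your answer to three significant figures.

8480 V

In a uniform field, potential decreases in the direction of E: ΔV = −E·d for a displacement d parallel to E.
Going from Q to P is a displacement of 0.657 m opposite to the field, so V_P − V_Q = +Ed = 8480 V.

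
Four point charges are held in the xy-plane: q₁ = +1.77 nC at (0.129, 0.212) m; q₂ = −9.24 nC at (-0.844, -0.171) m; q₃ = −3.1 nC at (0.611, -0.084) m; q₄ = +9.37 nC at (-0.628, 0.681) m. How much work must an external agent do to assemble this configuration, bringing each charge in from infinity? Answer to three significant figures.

The work to assemble the configuration equals its total potential energy, U = Σ kqᵢqⱼ/rᵢⱼ over all pairs.
Pair separations: r₁₂ = 1.05 m, r₁₃ = 0.566 m, r₁₄ = 0.891 m, r₂₃ = 1.46 m, r₂₄ = 0.879 m, r₃₄ = 1.46 m.
Summing all 6 pair terms gives U = -9.49×10⁻⁷ J.

-9.49×10⁻⁷ J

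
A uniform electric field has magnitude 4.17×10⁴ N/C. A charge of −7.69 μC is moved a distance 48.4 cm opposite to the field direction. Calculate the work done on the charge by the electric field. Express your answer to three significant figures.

0.155 J

The potential change for a displacement 48.4 cm opposite to the field direction is ΔV = +Ed = 2.02×10⁴ V.
W_field = −qΔV = 0.155 J.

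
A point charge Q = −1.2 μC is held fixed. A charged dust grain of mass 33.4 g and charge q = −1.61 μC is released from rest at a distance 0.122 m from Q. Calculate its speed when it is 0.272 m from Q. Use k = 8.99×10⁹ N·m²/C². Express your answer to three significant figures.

2.17 m/s

Only the electrostatic force acts, so mechanical energy is conserved: ½mv² = U₁ − U₂ = kQq(1/r₁ − 1/r₂).
U₁ − U₂ = (8.99×10⁹ N·m²/C²)(-1.20×10⁻⁶ C)(-1.61×10⁻⁶ C)(1/0.122 − 1/0.272) = 0.0785 J.
v = √(2·0.0785/0.0334) = 2.17 m/s.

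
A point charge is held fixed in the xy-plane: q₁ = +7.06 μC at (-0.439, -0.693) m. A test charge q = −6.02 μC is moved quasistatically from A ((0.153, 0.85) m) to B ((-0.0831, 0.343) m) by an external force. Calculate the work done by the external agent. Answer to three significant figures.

-0.118 J

For quasistatic motion the external work equals the change in potential energy: W_ext = qΔV = q(V_B − V_A).
At A: distance to the source charge is 1.65 m; V_A = kq₁/r = 3.84×10⁴ V.
At B: distance to the source charge is 1.10 m; V_B = kq₁/r = 5.79×10⁴ V.
ΔV = V_B − V_A = 1.95×10⁴ V.
W_ext = qΔV = (-6.02×10⁻⁶ C)(1.95×10⁴ V) = -0.118 J.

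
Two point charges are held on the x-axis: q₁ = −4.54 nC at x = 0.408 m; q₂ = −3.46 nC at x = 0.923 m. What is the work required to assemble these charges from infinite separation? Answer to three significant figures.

The work to assemble the configuration equals its total potential energy, U = Σ kqᵢqⱼ/rᵢⱼ over all pairs.
Pair separations: r₁₂ = 0.515 m.
U = (2.74×10⁻⁷) = 2.74×10⁻⁷ J.

2.74×10⁻⁷ J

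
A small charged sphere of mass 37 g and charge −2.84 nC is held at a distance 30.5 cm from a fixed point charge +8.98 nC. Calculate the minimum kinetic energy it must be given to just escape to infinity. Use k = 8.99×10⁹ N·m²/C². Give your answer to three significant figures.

7.52×10⁻⁷ J

To just escape, total mechanical energy must reach zero at infinity: ½mv²_min + U = 0, so ½mv²_min = −U = |kQq|/r.
|U| = |kQq|/r = (8.99×10⁹ N·m²/C²)(8.98×10⁻⁹)(2.84×10⁻⁹)/(0.305) = 7.52×10⁻⁷ J.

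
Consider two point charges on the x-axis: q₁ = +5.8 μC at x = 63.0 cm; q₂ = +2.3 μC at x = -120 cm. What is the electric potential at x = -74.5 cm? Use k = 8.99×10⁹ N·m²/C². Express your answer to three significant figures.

8.34×10⁴ V

The total potential is the scalar sum of each charge's contribution, V = Σ kqᵢ/rᵢ.
Distances from the field point to each charge: r₁ = 1.38 m, r₂ = 0.455 m.
V = k[(5.80×10⁻⁶)/(1.38) + (2.30×10⁻⁶)/(0.455)] = 8.34×10⁴ V.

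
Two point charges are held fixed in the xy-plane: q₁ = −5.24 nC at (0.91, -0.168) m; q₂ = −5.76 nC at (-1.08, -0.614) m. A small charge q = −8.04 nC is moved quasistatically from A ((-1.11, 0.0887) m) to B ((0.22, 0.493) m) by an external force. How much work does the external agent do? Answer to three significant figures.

-1.38×10⁻⁷ J

For quasistatic motion the external work equals the change in potential energy: W_ext = qΔV = q(V_B − V_A).
At A: distances to the source charges are 2.04 m, 0.703 m; V_A = Σ kqᵢ/rᵢ = -96.8 V.
At B: distances to the source charges are 0.956 m, 1.71 m; V_B = Σ kqᵢ/rᵢ = -79.6 V.
ΔV = V_B − V_A = 17.1 V.
W_ext = qΔV = (-8.04×10⁻⁹ C)(17.1 V) = -1.38×10⁻⁷ J.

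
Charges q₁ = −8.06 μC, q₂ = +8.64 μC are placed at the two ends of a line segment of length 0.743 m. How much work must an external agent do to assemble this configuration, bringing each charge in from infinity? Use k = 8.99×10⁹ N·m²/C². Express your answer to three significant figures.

The work to assemble the configuration equals its total potential energy, U = Σ kqᵢqⱼ/rᵢⱼ over all pairs.
The separation is r = 0.743 m.
U = (-0.843) = -0.843 J.

-0.843 J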